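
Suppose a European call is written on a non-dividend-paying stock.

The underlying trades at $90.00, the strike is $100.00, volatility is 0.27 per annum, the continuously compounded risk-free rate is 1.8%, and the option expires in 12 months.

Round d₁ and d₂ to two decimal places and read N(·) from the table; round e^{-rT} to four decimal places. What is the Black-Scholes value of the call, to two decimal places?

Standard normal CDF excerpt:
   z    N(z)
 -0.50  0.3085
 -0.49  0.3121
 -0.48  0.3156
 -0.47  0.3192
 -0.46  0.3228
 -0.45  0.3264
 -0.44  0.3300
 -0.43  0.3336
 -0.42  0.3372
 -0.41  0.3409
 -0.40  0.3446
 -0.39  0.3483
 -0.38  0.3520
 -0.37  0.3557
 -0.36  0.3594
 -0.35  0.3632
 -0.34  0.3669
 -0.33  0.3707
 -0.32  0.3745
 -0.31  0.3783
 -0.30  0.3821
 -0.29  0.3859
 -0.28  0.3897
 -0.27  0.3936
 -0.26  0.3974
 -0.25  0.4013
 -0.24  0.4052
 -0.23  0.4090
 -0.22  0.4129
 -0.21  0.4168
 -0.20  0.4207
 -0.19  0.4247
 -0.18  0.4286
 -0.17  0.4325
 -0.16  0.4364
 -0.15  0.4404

T = 1;  σ√T = 0.2700
d₁ = [ln(90/100) + (0.018 + 0.27²/2)·1] / 0.2700 = [-0.1054 + 0.0544] / 0.2700 = -0.1886 ⇒ -0.19
d₂ = d₁ − σ√T = -0.1886 − 0.2700 = -0.4586 ⇒ -0.46
exp(−rT) = exp(−0.018·1) = 0.9822
C = 90·N(-0.19) − 100·0.9822·N(-0.46) = 90·0.4247 − 100·0.9822·0.3228 = 38.2230 − 31.7054 = 6.5176

$6.52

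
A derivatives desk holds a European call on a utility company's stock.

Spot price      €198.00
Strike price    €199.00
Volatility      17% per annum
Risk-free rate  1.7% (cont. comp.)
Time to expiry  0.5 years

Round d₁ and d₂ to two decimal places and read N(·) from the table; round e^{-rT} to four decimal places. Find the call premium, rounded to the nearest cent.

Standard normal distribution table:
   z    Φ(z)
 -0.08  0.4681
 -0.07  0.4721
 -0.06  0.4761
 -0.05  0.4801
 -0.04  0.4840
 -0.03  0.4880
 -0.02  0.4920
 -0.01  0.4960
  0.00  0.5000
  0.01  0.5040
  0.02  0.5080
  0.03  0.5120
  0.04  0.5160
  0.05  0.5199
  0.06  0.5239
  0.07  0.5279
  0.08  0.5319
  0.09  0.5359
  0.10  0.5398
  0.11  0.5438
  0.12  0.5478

σ√T = 0.17·√0.5 = 0.1202
d₁ = [ln(198/199) + (0.017 + 0.17²/2)·0.5] / 0.1202 = [-0.0050 + 0.0157] / 0.1202 = 0.0889 → 0.09
d₂ = d₁ − σ√T = 0.0889 − 0.1202 = -0.0313 → -0.03
exp(−rT) = exp(−0.017·0.5) = 0.9915
N(d₁) = N(0.09) = 0.5359;  N(d₂) = N(-0.03) = 0.4880
C = 198·0.5359 − 199·0.9915·0.4880 = 106.1082 − 96.2865 = 9.8217

€9.82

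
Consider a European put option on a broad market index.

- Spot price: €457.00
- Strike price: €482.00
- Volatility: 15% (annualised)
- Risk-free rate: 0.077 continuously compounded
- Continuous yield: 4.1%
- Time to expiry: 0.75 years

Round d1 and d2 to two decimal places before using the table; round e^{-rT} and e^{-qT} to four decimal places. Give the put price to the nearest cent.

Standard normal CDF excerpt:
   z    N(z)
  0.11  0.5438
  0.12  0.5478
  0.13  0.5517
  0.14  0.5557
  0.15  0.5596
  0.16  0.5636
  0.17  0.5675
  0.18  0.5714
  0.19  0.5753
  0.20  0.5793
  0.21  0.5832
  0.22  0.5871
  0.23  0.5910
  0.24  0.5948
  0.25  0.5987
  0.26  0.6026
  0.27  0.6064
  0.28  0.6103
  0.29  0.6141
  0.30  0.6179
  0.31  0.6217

T = 0.75;  σ√T = 0.1299
ln(S/K) + (r − q + σ²/2)T = ln(457/482) + (0.077 − 0.041 + 0.15²/2)·0.75 = -0.0533 + 0.0354 = -0.0178
d₁ = -0.0178 / 0.1299 = -0.1372 ≈ -0.14
d₂ = d₁ − σ√T = -0.1372 − 0.1299 = -0.2671 ≈ -0.27
exp(−qT) = exp(−0.041·0.75) = 0.9697;  exp(−rT) = exp(−0.077·0.75) = 0.9439
P = 482·0.9439·N(0.27) − 457·0.9697·N(0.14) = 482·0.9439·0.6064 − 457·0.9697·0.5557 = 275.8876 − 246.2601 = 29.6276

€29.63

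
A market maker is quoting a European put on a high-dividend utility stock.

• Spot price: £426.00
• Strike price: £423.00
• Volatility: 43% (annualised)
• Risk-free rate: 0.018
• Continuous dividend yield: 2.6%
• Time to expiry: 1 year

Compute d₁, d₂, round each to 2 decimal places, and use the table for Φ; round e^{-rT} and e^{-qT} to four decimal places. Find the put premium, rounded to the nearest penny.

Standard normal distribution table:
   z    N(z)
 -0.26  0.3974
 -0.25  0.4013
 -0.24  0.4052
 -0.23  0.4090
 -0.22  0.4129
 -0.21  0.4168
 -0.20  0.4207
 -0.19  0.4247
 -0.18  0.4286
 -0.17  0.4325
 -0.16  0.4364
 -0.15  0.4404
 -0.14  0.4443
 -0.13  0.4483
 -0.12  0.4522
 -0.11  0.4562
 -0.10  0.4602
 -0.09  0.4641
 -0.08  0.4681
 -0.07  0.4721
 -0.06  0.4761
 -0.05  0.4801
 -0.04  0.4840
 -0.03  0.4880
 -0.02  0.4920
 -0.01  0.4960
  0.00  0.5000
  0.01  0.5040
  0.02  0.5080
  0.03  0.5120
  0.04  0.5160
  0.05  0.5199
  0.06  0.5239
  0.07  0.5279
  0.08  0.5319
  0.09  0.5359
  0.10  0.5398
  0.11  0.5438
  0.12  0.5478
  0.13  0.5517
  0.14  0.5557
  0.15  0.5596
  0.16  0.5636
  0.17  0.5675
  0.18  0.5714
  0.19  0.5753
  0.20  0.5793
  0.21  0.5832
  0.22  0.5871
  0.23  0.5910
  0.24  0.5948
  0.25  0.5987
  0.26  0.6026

T = 1;  σ√T = 0.4300
d₁ = [ln(426/423) + (0.018 − 0.026 + ½·0.43²)·1] / (σ√T) = (0.0071 + 0.0844) / 0.4300 = 0.2128 ≈ 0.21
d₂ = 0.2128 − 0.4300 = -0.2172 ≈ -0.22
exp(−qT) = exp(−0.026·1) = 0.9743;  exp(−rT) = exp(−0.018·1) = 0.9822
P = 423·0.9822·N(0.22) − 426·0.9743·N(-0.21) = 423·0.9822·0.5871 − 426·0.9743·0.4168 = 243.9228 − 172.9936 = 70.9292

£70.93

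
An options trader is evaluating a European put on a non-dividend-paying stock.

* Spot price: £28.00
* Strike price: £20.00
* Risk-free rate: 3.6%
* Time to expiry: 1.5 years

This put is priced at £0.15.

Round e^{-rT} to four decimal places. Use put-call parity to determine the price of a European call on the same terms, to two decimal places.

£9.20

e^(−rT) = e^(−0.036·1.5) = 0.9474
Put-call parity: C − P = S − K·e^(−rT) = 28 − 20·0.9474 = 28 − 18.9480 = 9.0520
C = P + (C − P) = 0.15 + (9.0520) = 9.2020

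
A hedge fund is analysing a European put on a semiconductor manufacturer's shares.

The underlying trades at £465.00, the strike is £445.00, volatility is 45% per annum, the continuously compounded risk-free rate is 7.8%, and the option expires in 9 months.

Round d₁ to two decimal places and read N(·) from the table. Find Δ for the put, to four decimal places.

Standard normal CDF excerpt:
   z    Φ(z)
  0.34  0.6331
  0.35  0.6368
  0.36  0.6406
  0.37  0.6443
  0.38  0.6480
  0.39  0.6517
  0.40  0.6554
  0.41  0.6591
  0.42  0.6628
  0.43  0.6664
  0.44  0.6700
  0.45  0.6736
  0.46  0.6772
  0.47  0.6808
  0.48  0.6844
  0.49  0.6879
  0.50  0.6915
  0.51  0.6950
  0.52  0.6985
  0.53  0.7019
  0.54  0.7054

-0.3228

σ√T = 0.45·√0.75 = 0.3897
d₁ = [ln(465/445) + (0.078 + 0.45²/2)·0.75] / 0.3897 = [0.0440 + 0.1344] / 0.3897 = 0.4578 which rounds to 0.46
N(d₁) = N(0.46) = 0.6772
Δ_put = N(d₁) − 1 = 0.6772 − 1 = -0.3228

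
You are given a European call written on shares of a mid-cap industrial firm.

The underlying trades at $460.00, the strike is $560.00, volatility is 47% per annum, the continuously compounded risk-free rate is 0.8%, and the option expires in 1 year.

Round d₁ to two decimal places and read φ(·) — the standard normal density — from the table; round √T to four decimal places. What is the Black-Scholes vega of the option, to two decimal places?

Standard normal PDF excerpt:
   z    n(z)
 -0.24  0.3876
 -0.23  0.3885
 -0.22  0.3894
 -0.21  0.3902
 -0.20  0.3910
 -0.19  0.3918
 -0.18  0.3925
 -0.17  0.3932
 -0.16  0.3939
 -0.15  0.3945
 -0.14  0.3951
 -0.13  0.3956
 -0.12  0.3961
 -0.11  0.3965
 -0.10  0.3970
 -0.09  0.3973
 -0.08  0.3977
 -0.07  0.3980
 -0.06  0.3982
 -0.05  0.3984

σ√T = 0.47·√1 = 0.4700
ln(S/K) + (r + σ²/2)T = ln(460/560) + (0.008 + 0.47²/2)·1 = -0.1967 + 0.1184 = -0.0783
d₁ = -0.0783 / 0.4700 = -0.1665 which rounds to -0.17
√T = √1 = 1.0000
φ(d₁) = φ(-0.17) = 0.3932
vega = S·φ(d₁)·√T = 460·0.3932·1.0000 = 180.8720

180.87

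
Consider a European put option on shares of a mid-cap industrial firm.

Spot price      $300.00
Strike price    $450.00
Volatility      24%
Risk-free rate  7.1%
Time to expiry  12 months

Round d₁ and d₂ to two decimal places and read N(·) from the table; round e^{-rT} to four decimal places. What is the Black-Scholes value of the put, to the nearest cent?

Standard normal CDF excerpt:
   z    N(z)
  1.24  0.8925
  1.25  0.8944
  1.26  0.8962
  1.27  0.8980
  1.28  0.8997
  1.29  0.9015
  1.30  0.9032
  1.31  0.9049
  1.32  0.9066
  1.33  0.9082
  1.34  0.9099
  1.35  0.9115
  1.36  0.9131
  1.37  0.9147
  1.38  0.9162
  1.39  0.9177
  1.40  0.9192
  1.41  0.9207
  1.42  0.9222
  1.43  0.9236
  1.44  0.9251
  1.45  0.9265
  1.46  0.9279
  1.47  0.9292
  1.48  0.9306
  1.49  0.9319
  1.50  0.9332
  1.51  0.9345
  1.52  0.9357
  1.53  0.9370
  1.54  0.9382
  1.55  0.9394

$122.32

σ√T = 0.24·√1 = 0.2400
d₁ = [ln(300/450) + (0.071 + 0.24²/2)·1] / 0.2400 = [-0.4055 + 0.0998] / 0.2400 = -1.2736 ⇒ -1.27
d₂ = d₁ − σ√T = -1.2736 − 0.2400 = -1.5136 ⇒ -1.51
e^(−rT) = e^(−0.071·1) = 0.9315
P = 450·0.9315·N(1.51) − 300·N(1.27) = 450·0.9315·0.9345 − 300·0.8980 = 391.7190 − 269.4000 = 122.3190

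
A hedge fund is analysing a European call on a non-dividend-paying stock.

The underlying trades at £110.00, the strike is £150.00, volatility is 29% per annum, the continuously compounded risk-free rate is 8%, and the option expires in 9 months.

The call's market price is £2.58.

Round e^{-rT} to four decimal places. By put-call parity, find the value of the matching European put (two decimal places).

£33.85

exp(−rT) = exp(−0.08·0.75) = 0.9418
Put-call parity: C − P = S − K·e^(−rT) = 110 − 150·0.9418 = 110 − 141.2700 = -31.2700
P = C − (C − P) = 2.58 − (-31.2700) = 33.8500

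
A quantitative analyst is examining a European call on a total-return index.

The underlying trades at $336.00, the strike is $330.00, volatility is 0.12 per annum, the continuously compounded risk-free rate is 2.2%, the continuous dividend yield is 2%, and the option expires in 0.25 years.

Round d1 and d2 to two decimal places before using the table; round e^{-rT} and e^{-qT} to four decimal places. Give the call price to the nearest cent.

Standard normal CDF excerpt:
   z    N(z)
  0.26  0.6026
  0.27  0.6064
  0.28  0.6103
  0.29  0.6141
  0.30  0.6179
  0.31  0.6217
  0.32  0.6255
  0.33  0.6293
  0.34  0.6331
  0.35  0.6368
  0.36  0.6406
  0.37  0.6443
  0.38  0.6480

σ√T = 0.12 × 0.5000 = 0.0600
d₁ = [ln(336/330) + (0.022 − 0.02 + ½·0.12²)·0.25] / (σ√T) = (0.0180 + 0.0023) / 0.0600 = 0.3386 → 0.34
d₂ = 0.3386 − 0.0600 = 0.2786 → 0.28
e^(−qT) = e^(−0.02·0.25) = 0.9950;  e^(−rT) = e^(−0.022·0.25) = 0.9945
N(d₁) = N(0.34) = 0.6331;  N(d₂) = N(0.28) = 0.6103
C = 336·0.9950·0.6331 − 330·0.9945·0.6103 = 211.6580 − 200.2913 = 11.3667

$11.37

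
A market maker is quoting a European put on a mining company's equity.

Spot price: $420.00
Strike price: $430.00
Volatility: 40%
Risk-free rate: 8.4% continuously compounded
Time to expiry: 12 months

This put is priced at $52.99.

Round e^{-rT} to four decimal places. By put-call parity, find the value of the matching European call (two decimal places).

$77.65

exp(−rT) = exp(−0.084·1) = 0.9194
Put-call parity: C − P = S − K·e^(−rT) = 420 − 430·0.9194 = 420 − 395.3420 = 24.6580
C = P + (C − P) = 52.99 + (24.6580) = 77.6480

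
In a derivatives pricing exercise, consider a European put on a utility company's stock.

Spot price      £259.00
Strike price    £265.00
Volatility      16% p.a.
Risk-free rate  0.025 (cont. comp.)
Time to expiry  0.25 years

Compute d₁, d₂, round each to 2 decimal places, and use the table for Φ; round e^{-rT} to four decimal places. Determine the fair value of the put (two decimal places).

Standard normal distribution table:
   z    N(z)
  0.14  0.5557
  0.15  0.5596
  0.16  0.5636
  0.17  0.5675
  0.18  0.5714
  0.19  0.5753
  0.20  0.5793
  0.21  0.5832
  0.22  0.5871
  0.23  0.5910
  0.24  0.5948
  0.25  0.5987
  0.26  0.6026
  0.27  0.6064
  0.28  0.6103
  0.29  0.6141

£10.69

σ√T = 0.16 × 0.5000 = 0.0800
d₁ = [ln(259/265) + (0.025 + 0.16²/2)·0.25] / 0.0800 = [-0.0229 + 0.0095] / 0.0800 = -0.1681 ≈ -0.17
d₂ = d₁ − σ√T = -0.1681 − 0.0800 = -0.2481 ≈ -0.25
exp(−rT) = exp(−0.025·0.25) = 0.9938
P = 265·0.9938·N(0.25) − 259·N(0.17) = 265·0.9938·0.5987 − 259·0.5675 = 157.6718 − 146.9825 = 10.6893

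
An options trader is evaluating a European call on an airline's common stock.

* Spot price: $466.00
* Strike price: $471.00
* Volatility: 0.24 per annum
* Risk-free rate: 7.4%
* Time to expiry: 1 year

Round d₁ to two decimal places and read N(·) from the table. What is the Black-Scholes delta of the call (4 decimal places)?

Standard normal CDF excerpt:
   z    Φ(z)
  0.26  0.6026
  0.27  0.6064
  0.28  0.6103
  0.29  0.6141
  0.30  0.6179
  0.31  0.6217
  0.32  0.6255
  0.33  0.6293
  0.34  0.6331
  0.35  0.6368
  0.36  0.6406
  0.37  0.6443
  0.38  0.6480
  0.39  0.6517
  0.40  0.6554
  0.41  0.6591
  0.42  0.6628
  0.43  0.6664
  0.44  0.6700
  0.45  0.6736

0.6480

T = 1;  σ√T = 0.2400
d₁ = [ln(466/471) + (0.074 + 0.24²/2)·1] / 0.2400 = [-0.0107 + 0.1028] / 0.2400 = 0.3839 → 0.38
N(d₁) = N(0.38) = 0.6480
Δ_call = N(d₁) = 0.6480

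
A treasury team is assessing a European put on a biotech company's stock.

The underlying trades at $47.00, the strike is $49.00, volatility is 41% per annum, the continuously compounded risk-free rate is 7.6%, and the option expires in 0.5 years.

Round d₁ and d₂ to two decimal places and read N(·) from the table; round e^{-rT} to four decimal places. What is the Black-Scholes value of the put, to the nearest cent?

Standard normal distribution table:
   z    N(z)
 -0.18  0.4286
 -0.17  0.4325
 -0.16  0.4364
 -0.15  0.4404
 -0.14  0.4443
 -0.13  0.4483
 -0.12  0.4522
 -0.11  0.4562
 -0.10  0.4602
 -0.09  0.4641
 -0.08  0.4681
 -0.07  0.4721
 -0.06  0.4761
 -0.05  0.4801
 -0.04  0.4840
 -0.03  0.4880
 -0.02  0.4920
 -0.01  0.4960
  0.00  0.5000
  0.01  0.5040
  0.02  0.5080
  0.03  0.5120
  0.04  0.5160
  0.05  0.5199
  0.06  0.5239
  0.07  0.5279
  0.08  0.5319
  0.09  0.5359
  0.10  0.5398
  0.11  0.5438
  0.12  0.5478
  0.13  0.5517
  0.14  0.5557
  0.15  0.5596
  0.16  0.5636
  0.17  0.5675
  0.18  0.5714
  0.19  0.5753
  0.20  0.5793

T = 0.5;  σ√T = 0.2899
d₁ = [ln(47/49) + (0.076 + 0.41²/2)·0.5] / 0.2899 = [-0.0417 + 0.0800] / 0.2899 = 0.1323 → 0.13
d₂ = d₁ − σ√T = 0.1323 − 0.2899 = -0.1576 → -0.16
exp(−rT) = exp(−0.076·0.5) = 0.9627
N(−d₂) = N(0.16) = 0.5636;  N(−d₁) = N(-0.13) = 0.4483
P = 49·0.9627·0.5636 − 47·0.4483 = 26.5863 − 21.0701 = 5.5162

$5.52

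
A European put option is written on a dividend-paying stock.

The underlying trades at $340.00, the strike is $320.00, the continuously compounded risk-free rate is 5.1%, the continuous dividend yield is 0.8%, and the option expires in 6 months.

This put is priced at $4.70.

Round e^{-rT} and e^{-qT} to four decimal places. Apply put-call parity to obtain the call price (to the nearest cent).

$31.40

exp(−qT) = exp(−0.008·0.5) = 0.9960;  exp(−rT) = exp(−0.051·0.5) = 0.9748
Put-call parity: C − P = S·e^(−qT) − K·e^(−rT) = 340·0.9960 − 320·0.9748 = 338.6400 − 311.9360 = 26.7040
C = P + (C − P) = 4.70 + (26.7040) = 31.4040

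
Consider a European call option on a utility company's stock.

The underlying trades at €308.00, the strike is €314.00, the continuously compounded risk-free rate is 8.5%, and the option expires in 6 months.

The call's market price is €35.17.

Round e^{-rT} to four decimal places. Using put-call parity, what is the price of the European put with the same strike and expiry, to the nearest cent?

e^(−rT) = e^(−0.085·0.5) = 0.9584
Put-call parity: C − P = S − K·e^(−rT) = 308 − 314·0.9584 = 308 − 300.9376 = 7.0624
P = C − (C − P) = 35.17 − (7.0624) = 28.1076

€28.11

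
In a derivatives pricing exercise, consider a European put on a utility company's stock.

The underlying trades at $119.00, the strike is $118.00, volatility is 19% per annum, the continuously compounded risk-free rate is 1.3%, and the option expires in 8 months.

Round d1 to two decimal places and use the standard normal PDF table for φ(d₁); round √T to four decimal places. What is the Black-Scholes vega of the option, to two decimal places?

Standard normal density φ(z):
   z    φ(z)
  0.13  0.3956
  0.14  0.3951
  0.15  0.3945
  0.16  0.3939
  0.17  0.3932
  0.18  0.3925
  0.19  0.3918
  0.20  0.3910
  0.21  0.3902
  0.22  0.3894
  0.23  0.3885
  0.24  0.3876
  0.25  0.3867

σ√T = 0.19 × 0.8165 = 0.1551
d₁ = [ln(119/118) + (0.013 + ½·0.19²)·0.6667] / (σ√T) = (0.0084 + 0.0207) / 0.1551 = 0.1878 ⇒ 0.19
√T = √0.6667 = 0.8165
φ(d₁) = φ(0.19) = 0.3918
vega = S·φ(d₁)·√T = 119·0.3918·0.8165 = 38.0687

38.07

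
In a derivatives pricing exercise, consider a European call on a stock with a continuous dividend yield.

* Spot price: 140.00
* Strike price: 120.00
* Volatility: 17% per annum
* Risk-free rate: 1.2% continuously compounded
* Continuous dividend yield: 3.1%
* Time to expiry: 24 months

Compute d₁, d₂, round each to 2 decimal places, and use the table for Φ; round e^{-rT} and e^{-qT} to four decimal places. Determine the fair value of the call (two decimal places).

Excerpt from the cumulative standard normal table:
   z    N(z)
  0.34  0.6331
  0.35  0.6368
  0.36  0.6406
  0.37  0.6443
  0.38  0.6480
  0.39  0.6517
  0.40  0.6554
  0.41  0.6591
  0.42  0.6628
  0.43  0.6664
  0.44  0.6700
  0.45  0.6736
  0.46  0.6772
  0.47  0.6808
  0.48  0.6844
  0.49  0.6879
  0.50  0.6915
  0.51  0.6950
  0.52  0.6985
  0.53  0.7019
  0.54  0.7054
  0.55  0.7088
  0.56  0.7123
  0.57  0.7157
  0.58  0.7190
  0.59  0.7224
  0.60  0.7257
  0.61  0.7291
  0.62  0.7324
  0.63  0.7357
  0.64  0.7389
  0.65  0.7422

σ√T = 0.17 × 1.4142 = 0.2404
d₁ = [ln(140/120) + (0.012 − 0.031 + 0.17²/2)·2] / 0.2404 = [0.1542 − 0.0091] / 0.2404 = 0.6033 → 0.60
d₂ = d₁ − σ√T = 0.6033 − 0.2404 = 0.3629 → 0.36
exp(−qT) = exp(−0.031·2) = 0.9399;  exp(−rT) = exp(−0.012·2) = 0.9763
N(d₁) = N(0.60) = 0.7257;  N(d₂) = N(0.36) = 0.6406
C = 140·0.9399·0.7257 − 120·0.9763·0.6406 = 95.4920 − 75.0501 = 20.4418

20.44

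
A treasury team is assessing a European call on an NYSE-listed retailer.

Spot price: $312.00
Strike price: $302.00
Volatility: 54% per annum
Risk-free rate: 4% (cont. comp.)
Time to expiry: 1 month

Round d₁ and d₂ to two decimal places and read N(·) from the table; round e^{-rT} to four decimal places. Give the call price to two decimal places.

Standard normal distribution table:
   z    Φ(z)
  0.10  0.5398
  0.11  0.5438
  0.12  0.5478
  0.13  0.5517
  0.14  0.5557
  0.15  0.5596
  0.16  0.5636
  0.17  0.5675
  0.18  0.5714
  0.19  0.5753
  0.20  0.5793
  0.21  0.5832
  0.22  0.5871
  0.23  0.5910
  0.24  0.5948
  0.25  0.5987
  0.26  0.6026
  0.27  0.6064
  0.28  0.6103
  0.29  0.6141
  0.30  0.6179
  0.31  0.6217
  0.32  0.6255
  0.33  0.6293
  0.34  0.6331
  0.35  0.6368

T = 0.08333;  σ√T = 0.1559
d₁ = [ln(312/302) + (0.04 + 0.54²/2)·0.08333] / 0.1559 = [0.0326 + 0.0155] / 0.1559 = 0.3083 → 0.31
d₂ = d₁ − σ√T = 0.3083 − 0.1559 = 0.1524 → 0.15
e^(−rT) = e^(−0.04·0.08333) = 0.9967
C = 312·N(0.31) − 302·0.9967·N(0.15) = 312·0.6217 − 302·0.9967·0.5596 = 193.9704 − 168.4415 = 25.5289

$25.53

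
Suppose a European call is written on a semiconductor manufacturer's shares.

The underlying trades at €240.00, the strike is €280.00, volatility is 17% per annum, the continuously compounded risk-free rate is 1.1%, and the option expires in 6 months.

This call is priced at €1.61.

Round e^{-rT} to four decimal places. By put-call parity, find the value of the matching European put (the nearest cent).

exp(−rT) = exp(−0.011·0.5) = 0.9945
Put-call parity: C − P = S − K·e^(−rT) = 240 − 280·0.9945 = 240 − 278.4600 = -38.4600
P = C − (C − P) = 1.61 − (-38.4600) = 40.0700

€40.07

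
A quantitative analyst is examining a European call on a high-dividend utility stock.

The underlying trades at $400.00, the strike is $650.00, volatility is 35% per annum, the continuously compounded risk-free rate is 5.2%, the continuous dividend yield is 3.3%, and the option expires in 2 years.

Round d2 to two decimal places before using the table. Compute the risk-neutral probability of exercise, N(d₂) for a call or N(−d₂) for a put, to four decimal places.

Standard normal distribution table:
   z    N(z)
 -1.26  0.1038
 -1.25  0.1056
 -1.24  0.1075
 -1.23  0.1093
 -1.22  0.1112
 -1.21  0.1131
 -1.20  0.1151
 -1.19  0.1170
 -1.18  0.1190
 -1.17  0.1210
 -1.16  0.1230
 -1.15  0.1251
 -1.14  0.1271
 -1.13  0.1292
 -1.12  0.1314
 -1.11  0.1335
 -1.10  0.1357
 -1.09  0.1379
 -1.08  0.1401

0.1251

T = 2;  σ√T = 0.4950
d₁ = [ln(400/650) + (0.052 − 0.033 + 0.35²/2)·2] / 0.4950 = [-0.4855 + 0.1605] / 0.4950 = -0.6566 which rounds to -0.66
d₂ = d₁ − σ√T = -0.6566 − 0.4950 = -1.1516 which rounds to -1.15
Pr(exercise) under Q = N(d₂) = 0.1251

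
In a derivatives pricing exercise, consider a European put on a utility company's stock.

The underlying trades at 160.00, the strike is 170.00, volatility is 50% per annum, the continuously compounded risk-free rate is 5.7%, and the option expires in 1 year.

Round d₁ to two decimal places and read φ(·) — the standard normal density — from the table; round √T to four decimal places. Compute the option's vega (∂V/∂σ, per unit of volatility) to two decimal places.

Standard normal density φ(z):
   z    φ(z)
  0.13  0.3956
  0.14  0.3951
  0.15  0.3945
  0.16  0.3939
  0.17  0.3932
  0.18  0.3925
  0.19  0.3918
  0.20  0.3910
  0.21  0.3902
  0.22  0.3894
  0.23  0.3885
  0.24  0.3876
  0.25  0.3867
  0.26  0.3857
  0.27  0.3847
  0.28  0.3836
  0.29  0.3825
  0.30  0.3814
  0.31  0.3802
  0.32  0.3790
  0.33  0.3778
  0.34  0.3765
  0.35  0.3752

σ√T = 0.5 × 1.0000 = 0.5000
d₁ = [ln(160/170) + (0.057 + 0.5²/2)·1] / 0.5000 = [-0.0606 + 0.1820] / 0.5000 = 0.2428 → 0.24
√T = √1 = 1.0000
φ(d₁) = φ(0.24) = 0.3876
vega = S·φ(d₁)·√T = 160·0.3876·1.0000 = 62.0160

62.02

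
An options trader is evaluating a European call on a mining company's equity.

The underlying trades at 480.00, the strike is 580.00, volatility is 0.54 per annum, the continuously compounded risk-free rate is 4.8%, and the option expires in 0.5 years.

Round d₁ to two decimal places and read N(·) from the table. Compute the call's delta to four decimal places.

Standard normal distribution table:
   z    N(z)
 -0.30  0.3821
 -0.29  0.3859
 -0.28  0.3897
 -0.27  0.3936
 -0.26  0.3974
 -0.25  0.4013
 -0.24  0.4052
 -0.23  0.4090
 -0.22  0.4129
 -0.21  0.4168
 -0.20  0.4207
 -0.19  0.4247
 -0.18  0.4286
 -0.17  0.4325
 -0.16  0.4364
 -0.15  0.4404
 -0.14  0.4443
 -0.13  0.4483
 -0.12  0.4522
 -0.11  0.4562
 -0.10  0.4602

σ√T = 0.54·√0.5 = 0.3818
d₁ = [ln(480/580) + (0.048 + 0.54²/2)·0.5] / 0.3818 = [-0.1892 + 0.0969] / 0.3818 = -0.2418 → -0.24
N(d₁) = N(-0.24) = 0.4052
Δ_call = N(d₁) = 0.4052

0.4052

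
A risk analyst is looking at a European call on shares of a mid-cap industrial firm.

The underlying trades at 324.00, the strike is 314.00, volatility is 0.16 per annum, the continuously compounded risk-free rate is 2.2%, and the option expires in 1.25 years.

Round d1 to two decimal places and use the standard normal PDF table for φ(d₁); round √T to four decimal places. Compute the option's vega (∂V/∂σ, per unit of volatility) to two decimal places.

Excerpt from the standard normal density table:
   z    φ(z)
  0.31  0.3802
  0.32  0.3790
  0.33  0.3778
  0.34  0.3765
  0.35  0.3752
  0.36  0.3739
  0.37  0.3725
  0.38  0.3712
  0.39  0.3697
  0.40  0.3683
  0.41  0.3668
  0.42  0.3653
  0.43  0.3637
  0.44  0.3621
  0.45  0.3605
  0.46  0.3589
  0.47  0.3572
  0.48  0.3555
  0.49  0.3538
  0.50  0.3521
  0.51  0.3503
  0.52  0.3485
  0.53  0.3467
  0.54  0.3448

σ√T = 0.16·√1.25 = 0.1789
d₁ = [ln(324/314) + (0.022 + 0.16²/2)·1.25] / 0.1789 = [0.0314 + 0.0435] / 0.1789 = 0.4184 ≈ 0.42
√T = √1.25 = 1.1180
φ(d₁) = φ(0.42) = 0.3653
vega = S·φ(d₁)·√T = 324·0.3653·1.1180 = 132.3233

132.32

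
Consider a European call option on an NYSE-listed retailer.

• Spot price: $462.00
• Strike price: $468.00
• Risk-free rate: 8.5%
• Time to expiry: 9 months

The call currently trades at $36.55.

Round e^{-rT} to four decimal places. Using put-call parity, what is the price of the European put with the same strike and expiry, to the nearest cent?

e^(−rT) = e^(−0.085·0.75) = 0.9382
Put-call parity: C − P = S − K·e^(−rT) = 462 − 468·0.9382 = 462 − 439.0776 = 22.9224
P = C − (C − P) = 36.55 − (22.9224) = 13.6276

$13.63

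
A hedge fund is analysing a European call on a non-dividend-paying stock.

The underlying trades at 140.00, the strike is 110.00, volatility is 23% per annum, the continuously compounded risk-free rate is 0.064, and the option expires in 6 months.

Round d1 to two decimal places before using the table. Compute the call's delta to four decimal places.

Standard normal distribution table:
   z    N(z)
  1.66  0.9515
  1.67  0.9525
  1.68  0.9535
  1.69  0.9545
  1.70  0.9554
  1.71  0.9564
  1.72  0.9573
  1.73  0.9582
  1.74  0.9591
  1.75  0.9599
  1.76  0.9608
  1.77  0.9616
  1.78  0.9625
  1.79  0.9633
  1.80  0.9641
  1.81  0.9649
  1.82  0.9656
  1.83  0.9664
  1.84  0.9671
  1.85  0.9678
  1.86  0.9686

σ√T = 0.23·√0.5 = 0.1626
d₁ = [ln(140/110) + (0.064 + 0.23²/2)·0.5] / 0.1626 = [0.2412 + 0.0452] / 0.1626 = 1.7609 ⇒ 1.76
N(d₁) = N(1.76) = 0.9608
Δ_call = N(d₁) = 0.9608

0.9608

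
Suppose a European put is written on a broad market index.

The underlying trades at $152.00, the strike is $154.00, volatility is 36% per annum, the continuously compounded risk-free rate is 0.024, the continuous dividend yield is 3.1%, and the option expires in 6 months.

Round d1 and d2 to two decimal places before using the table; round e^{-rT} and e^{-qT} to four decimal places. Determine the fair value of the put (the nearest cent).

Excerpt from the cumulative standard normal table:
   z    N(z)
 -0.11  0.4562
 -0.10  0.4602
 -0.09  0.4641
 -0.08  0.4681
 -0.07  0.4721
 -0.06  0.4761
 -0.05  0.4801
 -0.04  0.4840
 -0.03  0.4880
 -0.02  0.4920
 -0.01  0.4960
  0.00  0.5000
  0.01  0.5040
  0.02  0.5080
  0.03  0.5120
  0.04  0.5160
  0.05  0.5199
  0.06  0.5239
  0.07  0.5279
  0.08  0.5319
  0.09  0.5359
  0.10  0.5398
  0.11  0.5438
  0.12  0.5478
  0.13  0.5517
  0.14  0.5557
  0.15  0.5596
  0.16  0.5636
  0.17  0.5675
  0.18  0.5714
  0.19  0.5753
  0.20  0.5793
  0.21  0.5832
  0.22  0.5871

$16.29

σ√T = 0.36·√0.5 = 0.2546
d₁ = [ln(152/154) + (0.024 − 0.031 + 0.36²/2)·0.5] / 0.2546 = [-0.0131 + 0.0289] / 0.2546 = 0.0622 ≈ 0.06
d₂ = d₁ − σ√T = 0.0622 − 0.2546 = -0.1924 ≈ -0.19
e^(−qT) = e^(−0.031·0.5) = 0.9846;  e^(−rT) = e^(−0.024·0.5) = 0.9881
N(−d₂) = N(0.19) = 0.5753;  N(−d₁) = N(-0.06) = 0.4761
P = 154·0.9881·0.5753 − 152·0.9846·0.4761 = 87.5419 − 71.2527 = 16.2892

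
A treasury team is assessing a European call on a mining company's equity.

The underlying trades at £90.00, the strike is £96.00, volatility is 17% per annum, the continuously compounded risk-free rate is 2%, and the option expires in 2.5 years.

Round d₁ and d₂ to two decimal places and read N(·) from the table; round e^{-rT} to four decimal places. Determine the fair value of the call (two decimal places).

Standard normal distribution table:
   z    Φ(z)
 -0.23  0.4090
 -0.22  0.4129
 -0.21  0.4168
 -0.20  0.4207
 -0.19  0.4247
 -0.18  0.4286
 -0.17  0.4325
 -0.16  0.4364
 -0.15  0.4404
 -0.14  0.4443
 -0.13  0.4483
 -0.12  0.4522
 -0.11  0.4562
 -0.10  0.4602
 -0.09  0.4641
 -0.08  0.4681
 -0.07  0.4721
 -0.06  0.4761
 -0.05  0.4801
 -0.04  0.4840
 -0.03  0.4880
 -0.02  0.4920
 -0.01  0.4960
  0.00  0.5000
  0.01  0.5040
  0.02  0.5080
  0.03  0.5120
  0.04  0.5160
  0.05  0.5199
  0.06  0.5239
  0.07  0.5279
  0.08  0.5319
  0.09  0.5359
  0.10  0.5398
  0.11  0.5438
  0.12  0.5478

£9.09

T = 2.5;  σ√T = 0.2688
d₁ = [ln(90/96) + (0.02 + ½·0.17²)·2.5] / (σ√T) = (-0.0645 + 0.0861) / 0.2688 = 0.0803 ⇒ 0.08
d₂ = 0.0803 − 0.2688 = -0.1885 ⇒ -0.19
e^(−rT) = e^(−0.02·2.5) = 0.9512
N(d₁) = N(0.08) = 0.5319;  N(d₂) = N(-0.19) = 0.4247
C = 90·0.5319 − 96·0.9512·0.4247 = 47.8710 − 38.7816 = 9.0894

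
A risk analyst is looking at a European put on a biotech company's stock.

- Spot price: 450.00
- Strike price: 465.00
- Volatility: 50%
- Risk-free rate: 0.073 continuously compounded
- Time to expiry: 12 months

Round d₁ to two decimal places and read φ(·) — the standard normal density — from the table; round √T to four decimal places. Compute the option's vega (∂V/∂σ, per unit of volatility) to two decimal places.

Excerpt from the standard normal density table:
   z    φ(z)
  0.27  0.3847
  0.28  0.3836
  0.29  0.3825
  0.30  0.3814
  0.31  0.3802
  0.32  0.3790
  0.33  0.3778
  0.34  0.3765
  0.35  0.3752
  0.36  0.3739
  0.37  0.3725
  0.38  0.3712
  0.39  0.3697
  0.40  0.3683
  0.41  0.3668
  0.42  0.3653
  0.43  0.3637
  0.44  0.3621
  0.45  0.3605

σ√T = 0.5·√1 = 0.5000
ln(S/K) + (r + σ²/2)T = ln(450/465) + (0.073 + 0.5²/2)·1 = -0.0328 + 0.1980 = 0.1652
d₁ = 0.1652 / 0.5000 = 0.3304 ≈ 0.33
√T = √1 = 1.0000
φ(d₁) = φ(0.33) = 0.3778
vega = S·φ(d₁)·√T = 450·0.3778·1.0000 = 170.0100
(Call and put vega coincide under Black-Scholes.)

170.01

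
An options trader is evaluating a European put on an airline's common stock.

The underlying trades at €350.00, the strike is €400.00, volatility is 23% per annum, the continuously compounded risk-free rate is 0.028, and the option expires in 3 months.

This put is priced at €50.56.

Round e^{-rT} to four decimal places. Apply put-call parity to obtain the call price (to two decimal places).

€3.36

e^(−rT) = e^(−0.028·0.25) = 0.9930
Put-call parity: C − P = S − K·e^(−rT) = 350 − 400·0.9930 = 350 − 397.2000 = -47.2000
C = P + (C − P) = 50.56 + (-47.2000) = 3.3600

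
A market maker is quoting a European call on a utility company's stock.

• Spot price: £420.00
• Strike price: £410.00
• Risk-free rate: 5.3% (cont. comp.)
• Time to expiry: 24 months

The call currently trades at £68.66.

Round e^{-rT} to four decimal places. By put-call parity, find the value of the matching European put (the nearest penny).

£17.41

exp(−rT) = exp(−0.053·2) = 0.8994
Put-call parity: C − P = S − K·e^(−rT) = 420 − 410·0.8994 = 420 − 368.7540 = 51.2460
P = C − (C − P) = 68.66 − (51.2460) = 17.4140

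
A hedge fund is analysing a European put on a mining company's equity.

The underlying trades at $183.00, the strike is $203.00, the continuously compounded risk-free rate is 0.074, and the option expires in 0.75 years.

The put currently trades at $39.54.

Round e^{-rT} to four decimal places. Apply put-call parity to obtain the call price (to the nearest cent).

exp(−rT) = exp(−0.074·0.75) = 0.9460
Put-call parity: C − P = S − K·e^(−rT) = 183 − 203·0.9460 = 183 − 192.0380 = -9.0380
C = P + (C − P) = 39.54 + (-9.0380) = 30.5020

$30.50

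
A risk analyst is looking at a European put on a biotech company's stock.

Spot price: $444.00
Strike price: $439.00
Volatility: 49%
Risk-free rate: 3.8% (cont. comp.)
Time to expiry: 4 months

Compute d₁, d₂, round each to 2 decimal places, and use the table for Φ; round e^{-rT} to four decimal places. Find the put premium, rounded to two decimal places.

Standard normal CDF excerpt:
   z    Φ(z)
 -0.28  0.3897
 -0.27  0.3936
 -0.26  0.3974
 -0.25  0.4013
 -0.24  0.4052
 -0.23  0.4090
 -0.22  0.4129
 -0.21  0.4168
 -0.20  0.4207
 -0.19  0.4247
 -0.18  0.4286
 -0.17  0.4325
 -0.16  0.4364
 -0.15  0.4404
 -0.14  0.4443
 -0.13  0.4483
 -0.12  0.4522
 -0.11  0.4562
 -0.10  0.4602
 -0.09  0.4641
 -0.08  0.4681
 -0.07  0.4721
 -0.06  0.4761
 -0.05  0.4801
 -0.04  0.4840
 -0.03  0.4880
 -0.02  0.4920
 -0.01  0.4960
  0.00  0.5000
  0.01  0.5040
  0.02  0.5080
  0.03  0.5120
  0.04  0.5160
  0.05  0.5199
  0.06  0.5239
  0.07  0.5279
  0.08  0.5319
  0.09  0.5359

$45.50

σ√T = 0.49 × 0.5774 = 0.2829
ln(S/K) + (r + σ²/2)T = ln(444/439) + (0.038 + 0.49²/2)·0.3333 = 0.0113 + 0.0527 = 0.0640
d₁ = 0.0640 / 0.2829 = 0.2263 → 0.23
d₂ = d₁ − σ√T = 0.2263 − 0.2829 = -0.0566 → -0.06
exp(−rT) = exp(−0.038·0.3333) = 0.9874
N(−d₂) = N(0.06) = 0.5239;  N(−d₁) = N(-0.23) = 0.4090
P = 439·0.9874·0.5239 − 444·0.4090 = 227.0942 − 181.5960 = 45.4982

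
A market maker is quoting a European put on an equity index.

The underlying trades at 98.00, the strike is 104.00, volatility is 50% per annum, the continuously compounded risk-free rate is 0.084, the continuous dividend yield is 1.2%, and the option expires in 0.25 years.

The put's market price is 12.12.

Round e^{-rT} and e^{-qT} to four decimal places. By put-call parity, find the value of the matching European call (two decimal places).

e^(−qT) = e^(−0.012·0.25) = 0.9970;  e^(−rT) = e^(−0.084·0.25) = 0.9792
Put-call parity: C − P = S·e^(−qT) − K·e^(−rT) = 98·0.9970 − 104·0.9792 = 97.7060 − 101.8368 = -4.1308
C = P + (C − P) = 12.12 + (-4.1308) = 7.9892

7.99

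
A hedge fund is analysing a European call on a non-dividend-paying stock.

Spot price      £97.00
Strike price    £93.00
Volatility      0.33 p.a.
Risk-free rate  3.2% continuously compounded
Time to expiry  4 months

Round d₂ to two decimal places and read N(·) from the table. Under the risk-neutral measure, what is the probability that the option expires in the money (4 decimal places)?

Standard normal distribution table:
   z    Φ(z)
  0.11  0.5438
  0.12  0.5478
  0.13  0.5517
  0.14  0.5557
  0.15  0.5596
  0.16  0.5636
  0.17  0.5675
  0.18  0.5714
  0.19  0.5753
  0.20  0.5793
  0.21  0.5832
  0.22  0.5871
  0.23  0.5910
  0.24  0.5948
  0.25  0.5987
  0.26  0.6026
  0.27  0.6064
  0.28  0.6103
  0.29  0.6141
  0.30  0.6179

T = 0.3333;  σ√T = 0.1905
d₁ = [ln(97/93) + (0.032 + 0.33²/2)·0.3333] / 0.1905 = [0.0421 + 0.0288] / 0.1905 = 0.3723 → 0.37
d₂ = d₁ − σ√T = 0.3723 − 0.1905 = 0.1818 → 0.18
Risk-neutral Pr[S_T > K] = N(d₂) = N(0.18) = 0.5714

0.5714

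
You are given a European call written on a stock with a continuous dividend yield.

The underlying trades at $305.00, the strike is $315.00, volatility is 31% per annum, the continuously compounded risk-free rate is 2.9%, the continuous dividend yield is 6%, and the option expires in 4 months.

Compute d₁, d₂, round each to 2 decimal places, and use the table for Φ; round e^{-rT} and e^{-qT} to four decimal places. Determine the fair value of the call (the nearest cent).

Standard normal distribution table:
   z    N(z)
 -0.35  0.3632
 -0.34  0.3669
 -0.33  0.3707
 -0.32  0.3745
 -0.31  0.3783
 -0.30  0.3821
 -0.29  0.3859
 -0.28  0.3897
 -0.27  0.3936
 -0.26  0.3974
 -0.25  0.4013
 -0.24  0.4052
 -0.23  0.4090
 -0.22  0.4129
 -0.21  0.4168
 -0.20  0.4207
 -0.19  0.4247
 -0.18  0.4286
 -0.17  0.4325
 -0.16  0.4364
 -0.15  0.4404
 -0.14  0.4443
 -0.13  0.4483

$16.01

σ√T = 0.31·√0.3333 = 0.1790
ln(S/K) + (r − q + σ²/2)T = ln(305/315) + (0.029 − 0.06 + 0.31²/2)·0.3333 = -0.0323 + 0.0057 = -0.0266
d₁ = -0.0266 / 0.1790 = -0.1485 which rounds to -0.15
d₂ = d₁ − σ√T = -0.1485 − 0.1790 = -0.3275 which rounds to -0.33
exp(−qT) = exp(−0.06·0.3333) = 0.9802;  exp(−rT) = exp(−0.029·0.3333) = 0.9904
C = 305·0.9802·N(-0.15) − 315·0.9904·N(-0.33) = 305·0.9802·0.4404 − 315·0.9904·0.3707 = 131.6624 − 115.6495 = 16.0129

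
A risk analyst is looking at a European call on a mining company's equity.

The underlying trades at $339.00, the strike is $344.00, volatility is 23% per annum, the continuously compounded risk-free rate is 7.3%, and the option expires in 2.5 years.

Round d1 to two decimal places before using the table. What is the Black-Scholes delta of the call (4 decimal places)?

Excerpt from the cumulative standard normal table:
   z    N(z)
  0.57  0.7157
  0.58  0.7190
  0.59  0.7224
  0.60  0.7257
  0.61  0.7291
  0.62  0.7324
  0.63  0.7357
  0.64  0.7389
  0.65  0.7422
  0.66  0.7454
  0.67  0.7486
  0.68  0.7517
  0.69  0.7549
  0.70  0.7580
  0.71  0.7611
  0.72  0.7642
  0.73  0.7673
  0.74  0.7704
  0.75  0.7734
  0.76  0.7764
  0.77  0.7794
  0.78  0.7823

σ√T = 0.23·√2.5 = 0.3637
ln(S/K) + (r + σ²/2)T = ln(339/344) + (0.073 + 0.23²/2)·2.5 = -0.0146 + 0.2486 = 0.2340
d₁ = 0.2340 / 0.3637 = 0.6434 ≈ 0.64
N(d₁) = N(0.64) = 0.7389
Δ_call = N(d₁) = 0.7389

0.7389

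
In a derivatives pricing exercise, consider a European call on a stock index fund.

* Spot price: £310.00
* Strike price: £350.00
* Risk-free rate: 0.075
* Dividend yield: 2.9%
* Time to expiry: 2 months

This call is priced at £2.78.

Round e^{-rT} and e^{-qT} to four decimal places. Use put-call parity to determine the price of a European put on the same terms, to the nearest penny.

£39.93

e^(−qT) = e^(−0.029·0.1667) = 0.9952;  e^(−rT) = e^(−0.075·0.1667) = 0.9876
Put-call parity: C − P = S·e^(−qT) − K·e^(−rT) = 310·0.9952 − 350·0.9876 = 308.5120 − 345.6600 = -37.1480
P = C − (C − P) = 2.78 − (-37.1480) = 39.9280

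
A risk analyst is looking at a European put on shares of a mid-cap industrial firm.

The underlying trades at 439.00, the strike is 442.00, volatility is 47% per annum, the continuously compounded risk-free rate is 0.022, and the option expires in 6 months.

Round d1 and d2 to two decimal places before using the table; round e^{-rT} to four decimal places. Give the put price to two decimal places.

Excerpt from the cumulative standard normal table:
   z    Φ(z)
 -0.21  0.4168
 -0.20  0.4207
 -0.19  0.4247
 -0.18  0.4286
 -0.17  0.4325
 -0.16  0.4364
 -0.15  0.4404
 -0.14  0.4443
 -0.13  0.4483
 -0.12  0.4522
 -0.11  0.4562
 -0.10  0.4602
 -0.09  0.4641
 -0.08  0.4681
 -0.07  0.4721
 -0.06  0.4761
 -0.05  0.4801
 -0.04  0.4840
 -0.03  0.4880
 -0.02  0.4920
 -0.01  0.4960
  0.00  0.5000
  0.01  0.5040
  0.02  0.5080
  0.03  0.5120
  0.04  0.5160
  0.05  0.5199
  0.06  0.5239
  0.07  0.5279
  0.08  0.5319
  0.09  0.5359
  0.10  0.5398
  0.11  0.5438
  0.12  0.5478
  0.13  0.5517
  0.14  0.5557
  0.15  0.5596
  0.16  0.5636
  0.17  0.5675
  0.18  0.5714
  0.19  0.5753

σ√T = 0.47 × 0.7071 = 0.3323
ln(S/K) + (r + σ²/2)T = ln(439/442) + (0.022 + 0.47²/2)·0.5 = -0.0068 + 0.0662 = 0.0594
d₁ = 0.0594 / 0.3323 = 0.1788 → 0.18
d₂ = d₁ − σ√T = 0.1788 − 0.3323 = -0.1536 → -0.15
e^(−rT) = e^(−0.022·0.5) = 0.9891
N(−d₂) = N(0.15) = 0.5596;  N(−d₁) = N(-0.18) = 0.4286
P = 442·0.9891·0.5596 − 439·0.4286 = 244.6472 − 188.1554 = 56.4918

56.49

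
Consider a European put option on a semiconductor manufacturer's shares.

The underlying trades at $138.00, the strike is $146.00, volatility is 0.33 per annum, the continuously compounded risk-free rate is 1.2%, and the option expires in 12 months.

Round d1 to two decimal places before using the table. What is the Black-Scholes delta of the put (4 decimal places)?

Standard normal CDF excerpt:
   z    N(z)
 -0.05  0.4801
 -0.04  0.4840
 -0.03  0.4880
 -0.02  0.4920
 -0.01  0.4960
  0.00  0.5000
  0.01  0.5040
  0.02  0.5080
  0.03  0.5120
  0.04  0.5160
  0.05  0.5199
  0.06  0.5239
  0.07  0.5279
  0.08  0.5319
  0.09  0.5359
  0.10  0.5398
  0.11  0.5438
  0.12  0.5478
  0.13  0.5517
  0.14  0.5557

-0.4880

σ√T = 0.33·√1 = 0.3300
d₁ = [ln(138/146) + (0.012 + 0.33²/2)·1] / 0.3300 = [-0.0564 + 0.0665] / 0.3300 = 0.0306 ≈ 0.03
N(d₁) = N(0.03) = 0.5120
Δ_put = N(d₁) − 1 = 0.5120 − 1 = -0.4880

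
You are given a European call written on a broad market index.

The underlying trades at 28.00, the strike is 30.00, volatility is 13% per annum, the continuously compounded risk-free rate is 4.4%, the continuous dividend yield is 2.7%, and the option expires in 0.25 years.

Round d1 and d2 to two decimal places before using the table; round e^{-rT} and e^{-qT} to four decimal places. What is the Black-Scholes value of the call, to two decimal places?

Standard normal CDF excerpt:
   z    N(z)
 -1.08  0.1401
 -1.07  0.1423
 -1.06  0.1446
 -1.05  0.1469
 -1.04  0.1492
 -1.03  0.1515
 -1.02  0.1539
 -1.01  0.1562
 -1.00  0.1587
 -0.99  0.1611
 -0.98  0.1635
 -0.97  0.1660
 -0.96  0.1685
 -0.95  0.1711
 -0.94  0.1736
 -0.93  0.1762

σ√T = 0.13·√0.25 = 0.0650
ln(S/K) + (r − q + σ²/2)T = ln(28/30) + (0.044 − 0.027 + 0.13²/2)·0.25 = -0.0690 + 0.0064 = -0.0626
d₁ = -0.0626 / 0.0650 = -0.9635 which rounds to -0.96
d₂ = d₁ − σ√T = -0.9635 − 0.0650 = -1.0285 which rounds to -1.03
e^(−qT) = e^(−0.027·0.25) = 0.9933;  e^(−rT) = e^(−0.044·0.25) = 0.9891
N(d₁) = N(-0.96) = 0.1685;  N(d₂) = N(-1.03) = 0.1515
C = 28·0.9933·0.1685 − 30·0.9891·0.1515 = 4.6864 − 4.4955 = 0.1909

0.19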